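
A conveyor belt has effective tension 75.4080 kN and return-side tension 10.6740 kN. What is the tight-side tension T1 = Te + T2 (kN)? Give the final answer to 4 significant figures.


T1 = Te + T2 = 75.4080 + 10.6740
T1 = 86.08 kN


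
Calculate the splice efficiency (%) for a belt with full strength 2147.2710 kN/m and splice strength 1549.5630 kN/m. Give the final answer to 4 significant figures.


Eff = 1549.5630 / 2147.2710 * 100
Eff = 72.16 %


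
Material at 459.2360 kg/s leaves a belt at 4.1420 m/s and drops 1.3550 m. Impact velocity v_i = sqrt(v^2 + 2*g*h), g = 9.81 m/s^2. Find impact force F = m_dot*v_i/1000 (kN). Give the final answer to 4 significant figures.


v_i = sqrt(4.1420^2 + 2*9.81*1.3550) = 6.61372 m/s
F = 459.2360 * 6.61372 / 1000
F = 3.037 kN


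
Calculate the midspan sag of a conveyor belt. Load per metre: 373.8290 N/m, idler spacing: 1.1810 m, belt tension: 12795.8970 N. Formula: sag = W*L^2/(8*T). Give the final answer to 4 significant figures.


sag = 373.8290 * 1.1810^2 / (8 * 12795.8970)
sag = 0.005093 m


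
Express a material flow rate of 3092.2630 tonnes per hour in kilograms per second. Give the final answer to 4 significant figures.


m_dot = 3092.2630 * 1000 / 3600
m_dot = 859.0 kg/s


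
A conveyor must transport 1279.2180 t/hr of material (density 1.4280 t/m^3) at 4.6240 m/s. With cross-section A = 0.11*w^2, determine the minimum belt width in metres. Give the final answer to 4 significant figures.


A_req = 1279.2180 / (4.6240 * 1.4280 * 3600) = 0.0538141 m^2
w = sqrt(0.0538141 / 0.11)
w = 0.6994 m


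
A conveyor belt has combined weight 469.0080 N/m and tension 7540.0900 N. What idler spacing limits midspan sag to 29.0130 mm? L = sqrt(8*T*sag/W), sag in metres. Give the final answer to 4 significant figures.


sag = 29.0130/1000 = 0.029013 m
L = sqrt(8 * 7540.0900 * 0.029013 / 469.0080)
L = 1.932 m


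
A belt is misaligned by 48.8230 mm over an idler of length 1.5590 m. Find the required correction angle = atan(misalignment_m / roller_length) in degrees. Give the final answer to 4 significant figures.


misalign_m = 48.8230 / 1000 = 0.048823 m
angle = atan(0.048823 / 1.5590)
angle = 1.794 deg


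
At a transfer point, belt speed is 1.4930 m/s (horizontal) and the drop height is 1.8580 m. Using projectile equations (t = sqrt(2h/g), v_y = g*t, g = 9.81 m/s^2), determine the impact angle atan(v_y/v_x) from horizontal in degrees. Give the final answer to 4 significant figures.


t = sqrt(2*1.8580/9.81) = 0.615465 s
v_y = 9.81 * 0.615465 = 6.03771 m/s
angle = atan(6.03771 / 1.4930) = 76.11 deg


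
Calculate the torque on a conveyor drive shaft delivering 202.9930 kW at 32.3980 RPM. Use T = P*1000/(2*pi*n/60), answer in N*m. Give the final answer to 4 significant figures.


omega = 2*pi*32.3980/60 = 3.39271 rad/s
T = 202.9930*1000 / 3.39271
T = 59830 N*m


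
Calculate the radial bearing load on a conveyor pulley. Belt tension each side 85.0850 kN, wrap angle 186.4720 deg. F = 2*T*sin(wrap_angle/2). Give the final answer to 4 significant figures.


F = 2 * 85.0850 * sin(186.4720/2 deg)
F = 169.9 kN


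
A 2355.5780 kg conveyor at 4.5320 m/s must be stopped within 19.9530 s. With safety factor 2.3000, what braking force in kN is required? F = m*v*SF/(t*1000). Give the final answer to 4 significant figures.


F = 2355.5780 * 4.5320 / 19.9530 * 2.3000 / 1000
F = 1.231 kN


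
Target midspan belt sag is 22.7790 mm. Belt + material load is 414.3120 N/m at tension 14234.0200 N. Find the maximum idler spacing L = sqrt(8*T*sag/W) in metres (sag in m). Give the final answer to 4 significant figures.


sag = 22.7790/1000 = 0.022779 m
L = sqrt(8 * 14234.0200 * 0.022779 / 414.3120)
L = 2.502 m


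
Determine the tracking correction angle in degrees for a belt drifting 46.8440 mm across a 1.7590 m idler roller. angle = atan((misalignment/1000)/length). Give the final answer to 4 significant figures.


misalign_m = 46.8440 / 1000 = 0.046844 m
angle = atan(0.046844 / 1.7590)
angle = 1.525 deg


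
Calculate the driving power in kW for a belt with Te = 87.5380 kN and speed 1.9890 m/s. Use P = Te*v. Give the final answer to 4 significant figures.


P = Te * v = 87.5380 * 1.9890
P = 174.1 kW


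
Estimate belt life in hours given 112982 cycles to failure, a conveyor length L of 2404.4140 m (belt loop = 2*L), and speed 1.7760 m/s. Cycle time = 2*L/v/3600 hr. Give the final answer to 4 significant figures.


cycle_time = 2 * 2404.4140 / 1.7760 / 3600 = 0.752132 hr
life = 112982 * 0.752132 = 84980 hours


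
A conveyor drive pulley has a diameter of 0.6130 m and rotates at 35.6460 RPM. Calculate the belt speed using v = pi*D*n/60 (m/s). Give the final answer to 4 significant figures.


v = pi * 0.6130 * 35.6460 / 60
v = 1.144 m/s


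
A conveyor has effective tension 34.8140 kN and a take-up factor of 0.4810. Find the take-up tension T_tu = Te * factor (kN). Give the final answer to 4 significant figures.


T_tu = 34.8140 * 0.4810
T_tu = 16.75 kN


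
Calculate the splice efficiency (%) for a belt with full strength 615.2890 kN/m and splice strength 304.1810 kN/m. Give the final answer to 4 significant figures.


Eff = 304.1810 / 615.2890 * 100
Eff = 49.44 %


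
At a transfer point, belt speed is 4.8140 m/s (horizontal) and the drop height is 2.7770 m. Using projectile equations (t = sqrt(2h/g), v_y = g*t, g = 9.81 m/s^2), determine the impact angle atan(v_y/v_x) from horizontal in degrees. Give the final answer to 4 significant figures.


t = sqrt(2*2.7770/9.81) = 0.752434 s
v_y = 9.81 * 0.752434 = 7.38138 m/s
angle = atan(7.38138 / 4.8140) = 56.89 deg


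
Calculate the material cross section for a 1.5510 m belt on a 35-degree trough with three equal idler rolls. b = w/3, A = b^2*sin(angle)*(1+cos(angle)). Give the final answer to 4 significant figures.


b = 1.5510/3 = 0.517 m
A = 0.517^2 * sin(35 deg) * (1 + cos(35 deg))
A = 0.2789 m^2


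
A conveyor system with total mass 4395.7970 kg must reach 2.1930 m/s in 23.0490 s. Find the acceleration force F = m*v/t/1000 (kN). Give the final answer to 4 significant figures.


F = 4395.7970 * 2.1930 / 23.0490 / 1000
F = 0.4182 kN


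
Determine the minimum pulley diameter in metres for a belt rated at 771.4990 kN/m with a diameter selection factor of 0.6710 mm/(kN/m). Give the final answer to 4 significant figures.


D = 771.4990 * 0.6710 / 1000
D = 0.5177 m


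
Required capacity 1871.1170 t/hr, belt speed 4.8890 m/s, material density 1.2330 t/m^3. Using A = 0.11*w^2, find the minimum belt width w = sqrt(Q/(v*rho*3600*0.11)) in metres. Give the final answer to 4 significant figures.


A_req = 1871.1170 / (4.8890 * 1.2330 * 3600) = 0.0862215 m^2
w = sqrt(0.0862215 / 0.11)
w = 0.8853 m


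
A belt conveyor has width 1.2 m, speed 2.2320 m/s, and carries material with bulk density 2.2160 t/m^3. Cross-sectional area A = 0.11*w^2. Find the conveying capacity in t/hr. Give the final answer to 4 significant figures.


A = 0.11 * 1.2^2 = 0.1584 m^2
C = 0.1584 * 2.2320 * 2.2160 * 3600
C = 2820 t/hr


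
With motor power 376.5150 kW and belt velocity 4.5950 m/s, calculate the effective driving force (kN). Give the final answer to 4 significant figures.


Te = P / v = 376.5150 / 4.5950
Te = 81.94 kN


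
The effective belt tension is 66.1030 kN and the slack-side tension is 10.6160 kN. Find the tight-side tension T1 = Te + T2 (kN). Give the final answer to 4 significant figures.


T1 = Te + T2 = 66.1030 + 10.6160
T1 = 76.72 kN


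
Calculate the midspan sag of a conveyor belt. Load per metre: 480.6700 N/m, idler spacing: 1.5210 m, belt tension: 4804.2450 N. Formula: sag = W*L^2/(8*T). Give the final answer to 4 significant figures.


sag = 480.6700 * 1.5210^2 / (8 * 4804.2450)
sag = 0.02893 m


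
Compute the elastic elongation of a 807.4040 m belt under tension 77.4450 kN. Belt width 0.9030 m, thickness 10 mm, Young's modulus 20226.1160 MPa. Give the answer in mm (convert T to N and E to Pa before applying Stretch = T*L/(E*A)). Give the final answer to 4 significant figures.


A = 0.9030 * 0.01 = 0.00903 m^2
Stretch = 77.4450*1000 * 807.4040 / (20226.1160e6 * 0.00903) * 1000
Stretch = 342.4 mm


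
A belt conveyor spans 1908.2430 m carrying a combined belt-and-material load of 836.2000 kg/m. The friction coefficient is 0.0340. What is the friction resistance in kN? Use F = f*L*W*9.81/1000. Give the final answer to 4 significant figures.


F = 0.0340 * 1908.2430 * 836.2000 * 9.81 / 1000
F = 532.2 kN


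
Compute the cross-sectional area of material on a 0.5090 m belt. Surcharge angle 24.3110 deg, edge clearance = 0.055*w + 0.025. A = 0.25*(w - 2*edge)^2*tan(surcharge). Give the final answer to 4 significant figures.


edge = 0.055*0.5090 + 0.025 = 0.052995 m
ew = 0.5090 - 2*0.052995 = 0.40301 m
A = 0.25 * 0.40301^2 * tan(24.3110 deg)
A = 0.01834 m^2


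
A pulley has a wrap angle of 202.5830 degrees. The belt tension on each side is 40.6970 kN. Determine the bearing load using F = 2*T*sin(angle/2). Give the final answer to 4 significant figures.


F = 2 * 40.6970 * sin(202.5830/2 deg)
F = 79.82 kN


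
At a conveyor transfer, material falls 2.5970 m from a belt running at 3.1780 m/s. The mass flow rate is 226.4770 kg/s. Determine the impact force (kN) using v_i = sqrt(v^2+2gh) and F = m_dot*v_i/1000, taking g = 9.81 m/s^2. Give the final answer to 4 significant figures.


v_i = sqrt(3.1780^2 + 2*9.81*2.5970) = 7.81363 m/s
F = 226.4770 * 7.81363 / 1000
F = 1.770 kN


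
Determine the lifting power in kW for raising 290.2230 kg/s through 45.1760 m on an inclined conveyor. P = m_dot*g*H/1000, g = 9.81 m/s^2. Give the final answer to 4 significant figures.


P = 290.2230 * 9.81 * 45.1760 / 1000
P = 128.6 kW


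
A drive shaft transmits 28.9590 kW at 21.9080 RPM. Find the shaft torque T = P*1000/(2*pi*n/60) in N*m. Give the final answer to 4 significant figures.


omega = 2*pi*21.9080/60 = 2.2942 rad/s
T = 28.9590*1000 / 2.2942
T = 12620 N*m


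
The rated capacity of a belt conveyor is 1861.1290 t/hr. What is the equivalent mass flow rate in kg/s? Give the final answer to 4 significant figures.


m_dot = 1861.1290 * 1000 / 3600
m_dot = 517.0 kg/s


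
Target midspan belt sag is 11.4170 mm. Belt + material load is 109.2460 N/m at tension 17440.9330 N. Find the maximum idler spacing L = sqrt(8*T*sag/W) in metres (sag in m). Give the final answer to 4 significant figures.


sag = 11.4170/1000 = 0.011417 m
L = sqrt(8 * 17440.9330 * 0.011417 / 109.2460)
L = 3.819 m


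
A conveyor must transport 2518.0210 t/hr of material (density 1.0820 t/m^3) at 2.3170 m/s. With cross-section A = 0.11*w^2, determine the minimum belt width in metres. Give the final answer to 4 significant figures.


A_req = 2518.0210 / (2.3170 * 1.0820 * 3600) = 0.279 m^2
w = sqrt(0.279 / 0.11)
w = 1.593 m


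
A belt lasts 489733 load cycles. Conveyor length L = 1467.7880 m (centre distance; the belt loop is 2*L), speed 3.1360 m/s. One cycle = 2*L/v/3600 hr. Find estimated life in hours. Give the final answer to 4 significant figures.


cycle_time = 2 * 1467.7880 / 3.1360 / 3600 = 0.260025 hr
life = 489733 * 0.260025 = 127300 hours


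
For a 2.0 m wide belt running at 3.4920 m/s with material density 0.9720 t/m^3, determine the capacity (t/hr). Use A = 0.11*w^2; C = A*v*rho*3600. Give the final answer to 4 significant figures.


A = 0.11 * 2.0^2 = 0.44 m^2
C = 0.44 * 3.4920 * 0.9720 * 3600
C = 5376 t/hr


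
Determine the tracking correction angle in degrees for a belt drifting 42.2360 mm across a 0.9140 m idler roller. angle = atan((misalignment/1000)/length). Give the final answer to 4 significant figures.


misalign_m = 42.2360 / 1000 = 0.042236 m
angle = atan(0.042236 / 0.9140)
angle = 2.646 deg


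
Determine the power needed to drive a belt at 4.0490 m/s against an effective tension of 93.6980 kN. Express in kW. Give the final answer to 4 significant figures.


P = Te * v = 93.6980 * 4.0490
P = 379.4 kW


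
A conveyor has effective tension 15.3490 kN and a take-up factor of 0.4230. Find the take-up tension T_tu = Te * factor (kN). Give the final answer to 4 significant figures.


T_tu = 15.3490 * 0.4230
T_tu = 6.493 kN


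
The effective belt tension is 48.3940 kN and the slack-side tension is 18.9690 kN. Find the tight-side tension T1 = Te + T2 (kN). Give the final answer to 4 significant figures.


T1 = Te + T2 = 48.3940 + 18.9690
T1 = 67.36 kN


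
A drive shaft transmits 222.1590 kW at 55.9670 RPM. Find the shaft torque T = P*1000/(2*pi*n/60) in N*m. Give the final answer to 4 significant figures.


omega = 2*pi*55.9670/60 = 5.86085 rad/s
T = 222.1590*1000 / 5.86085
T = 37910 N*m


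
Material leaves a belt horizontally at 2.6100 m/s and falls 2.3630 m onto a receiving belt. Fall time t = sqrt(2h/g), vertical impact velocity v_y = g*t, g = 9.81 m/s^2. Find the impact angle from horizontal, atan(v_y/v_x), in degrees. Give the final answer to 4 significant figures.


t = sqrt(2*2.3630/9.81) = 0.694085 s
v_y = 9.81 * 0.694085 = 6.80897 m/s
angle = atan(6.80897 / 2.6100) = 69.03 deg


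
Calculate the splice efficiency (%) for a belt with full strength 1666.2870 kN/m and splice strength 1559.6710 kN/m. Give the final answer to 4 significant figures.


Eff = 1559.6710 / 1666.2870 * 100
Eff = 93.60 %


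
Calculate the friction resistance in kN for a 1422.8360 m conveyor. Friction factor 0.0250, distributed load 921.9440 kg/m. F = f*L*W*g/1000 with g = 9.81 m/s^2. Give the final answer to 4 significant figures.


F = 0.0250 * 1422.8360 * 921.9440 * 9.81 / 1000
F = 321.7 kN


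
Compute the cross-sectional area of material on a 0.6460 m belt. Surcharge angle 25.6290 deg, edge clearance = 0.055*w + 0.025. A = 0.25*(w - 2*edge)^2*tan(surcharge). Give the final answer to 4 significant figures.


edge = 0.055*0.6460 + 0.025 = 0.06053 m
ew = 0.6460 - 2*0.06053 = 0.52494 m
A = 0.25 * 0.52494^2 * tan(25.6290 deg)
A = 0.03305 m^2


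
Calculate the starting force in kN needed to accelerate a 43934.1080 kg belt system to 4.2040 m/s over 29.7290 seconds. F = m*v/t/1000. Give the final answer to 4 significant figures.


F = 43934.1080 * 4.2040 / 29.7290 / 1000
F = 6.213 kN


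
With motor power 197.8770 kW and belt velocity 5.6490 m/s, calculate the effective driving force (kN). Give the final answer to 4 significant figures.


Te = P / v = 197.8770 / 5.6490
Te = 35.03 kN


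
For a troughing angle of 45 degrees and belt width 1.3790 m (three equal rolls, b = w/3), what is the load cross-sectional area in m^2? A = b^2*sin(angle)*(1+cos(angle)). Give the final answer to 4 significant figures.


b = 1.3790/3 = 0.459667 m
A = 0.459667^2 * sin(45 deg) * (1 + cos(45 deg))
A = 0.2551 m^2


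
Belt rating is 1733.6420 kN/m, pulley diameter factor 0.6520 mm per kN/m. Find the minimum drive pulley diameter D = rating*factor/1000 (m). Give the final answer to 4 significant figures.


D = 1733.6420 * 0.6520 / 1000
D = 1.130 m


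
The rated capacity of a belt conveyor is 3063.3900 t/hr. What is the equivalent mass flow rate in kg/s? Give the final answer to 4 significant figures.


m_dot = 3063.3900 * 1000 / 3600
m_dot = 850.9 kg/s


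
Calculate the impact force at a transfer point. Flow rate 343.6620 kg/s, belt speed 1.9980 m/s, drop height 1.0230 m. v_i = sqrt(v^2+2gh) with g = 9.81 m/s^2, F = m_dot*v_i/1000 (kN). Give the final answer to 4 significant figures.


v_i = sqrt(1.9980^2 + 2*9.81*1.0230) = 4.90543 m/s
F = 343.6620 * 4.90543 / 1000
F = 1.686 kN


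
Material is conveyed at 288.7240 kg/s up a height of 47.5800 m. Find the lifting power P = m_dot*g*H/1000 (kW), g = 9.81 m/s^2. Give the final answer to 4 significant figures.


P = 288.7240 * 9.81 * 47.5800 / 1000
P = 134.8 kW


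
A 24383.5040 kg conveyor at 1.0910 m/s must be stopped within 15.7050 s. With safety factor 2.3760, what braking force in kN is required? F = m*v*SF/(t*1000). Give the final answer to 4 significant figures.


F = 24383.5040 * 1.0910 / 15.7050 * 2.3760 / 1000
F = 4.025 kN


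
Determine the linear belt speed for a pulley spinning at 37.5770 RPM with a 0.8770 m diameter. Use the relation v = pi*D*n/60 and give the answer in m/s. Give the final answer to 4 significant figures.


v = pi * 0.8770 * 37.5770 / 60
v = 1.726 m/s


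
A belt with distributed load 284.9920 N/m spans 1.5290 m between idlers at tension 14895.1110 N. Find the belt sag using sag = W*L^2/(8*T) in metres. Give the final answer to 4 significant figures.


sag = 284.9920 * 1.5290^2 / (8 * 14895.1110)
sag = 0.005591 m


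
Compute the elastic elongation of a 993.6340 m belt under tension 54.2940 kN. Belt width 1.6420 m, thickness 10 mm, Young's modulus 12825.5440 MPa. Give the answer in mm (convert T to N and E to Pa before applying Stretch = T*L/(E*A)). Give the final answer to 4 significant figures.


A = 1.6420 * 0.01 = 0.01642 m^2
Stretch = 54.2940*1000 * 993.6340 / (12825.5440e6 * 0.01642) * 1000
Stretch = 256.2 mm


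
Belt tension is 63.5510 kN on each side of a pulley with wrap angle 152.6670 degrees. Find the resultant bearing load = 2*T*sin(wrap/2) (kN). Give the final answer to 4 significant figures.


F = 2 * 63.5510 * sin(152.6670/2 deg)
F = 123.5 kN


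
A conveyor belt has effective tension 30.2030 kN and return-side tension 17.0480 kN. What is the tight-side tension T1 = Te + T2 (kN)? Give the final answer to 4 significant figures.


T1 = Te + T2 = 30.2030 + 17.0480
T1 = 47.25 kN


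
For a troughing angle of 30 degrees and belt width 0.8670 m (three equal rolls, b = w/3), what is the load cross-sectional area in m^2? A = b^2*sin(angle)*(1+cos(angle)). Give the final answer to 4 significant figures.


b = 0.8670/3 = 0.289 m
A = 0.289^2 * sin(30 deg) * (1 + cos(30 deg))
A = 0.07793 m^2


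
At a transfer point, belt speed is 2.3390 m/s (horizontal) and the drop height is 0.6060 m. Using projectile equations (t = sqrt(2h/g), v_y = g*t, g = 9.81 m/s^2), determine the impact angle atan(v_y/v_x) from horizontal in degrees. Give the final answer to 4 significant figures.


t = sqrt(2*0.6060/9.81) = 0.351493 s
v_y = 9.81 * 0.351493 = 3.44815 m/s
angle = atan(3.44815 / 2.3390) = 55.85 deg


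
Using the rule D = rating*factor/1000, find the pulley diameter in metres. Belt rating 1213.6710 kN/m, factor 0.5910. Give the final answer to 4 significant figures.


D = 1213.6710 * 0.5910 / 1000
D = 0.7173 m


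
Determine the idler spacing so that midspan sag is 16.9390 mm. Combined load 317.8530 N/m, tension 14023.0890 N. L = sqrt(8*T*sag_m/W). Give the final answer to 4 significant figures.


sag = 16.9390/1000 = 0.016939 m
L = sqrt(8 * 14023.0890 * 0.016939 / 317.8530)
L = 2.445 m


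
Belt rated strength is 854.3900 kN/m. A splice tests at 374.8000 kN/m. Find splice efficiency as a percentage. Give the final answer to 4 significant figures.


Eff = 374.8000 / 854.3900 * 100
Eff = 43.87 %


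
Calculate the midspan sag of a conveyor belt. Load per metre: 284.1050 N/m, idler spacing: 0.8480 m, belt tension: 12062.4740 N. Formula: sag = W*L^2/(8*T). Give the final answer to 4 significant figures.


sag = 284.1050 * 0.8480^2 / (8 * 12062.4740)
sag = 0.002117 m


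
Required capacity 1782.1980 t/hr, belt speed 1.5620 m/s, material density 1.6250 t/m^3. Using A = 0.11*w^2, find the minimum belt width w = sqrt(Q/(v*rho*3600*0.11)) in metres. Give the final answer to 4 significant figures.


A_req = 1782.1980 / (1.5620 * 1.6250 * 3600) = 0.195038 m^2
w = sqrt(0.195038 / 0.11)
w = 1.332 m


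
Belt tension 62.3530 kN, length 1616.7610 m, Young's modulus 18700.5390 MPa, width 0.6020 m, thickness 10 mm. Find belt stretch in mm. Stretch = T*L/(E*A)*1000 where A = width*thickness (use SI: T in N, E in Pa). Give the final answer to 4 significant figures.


A = 0.6020 * 0.01 = 0.00602 m^2
Stretch = 62.3530*1000 * 1616.7610 / (18700.5390e6 * 0.00602) * 1000
Stretch = 895.5 mm


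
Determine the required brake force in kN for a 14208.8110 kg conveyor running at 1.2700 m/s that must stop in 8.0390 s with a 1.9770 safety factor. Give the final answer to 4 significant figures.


F = 14208.8110 * 1.2700 / 8.0390 * 1.9770 / 1000
F = 4.438 kN


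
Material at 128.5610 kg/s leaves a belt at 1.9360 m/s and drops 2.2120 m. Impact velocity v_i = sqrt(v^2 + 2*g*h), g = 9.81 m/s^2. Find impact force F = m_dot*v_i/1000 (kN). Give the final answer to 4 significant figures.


v_i = sqrt(1.9360^2 + 2*9.81*2.2120) = 6.86641 m/s
F = 128.5610 * 6.86641 / 1000
F = 0.8828 kN


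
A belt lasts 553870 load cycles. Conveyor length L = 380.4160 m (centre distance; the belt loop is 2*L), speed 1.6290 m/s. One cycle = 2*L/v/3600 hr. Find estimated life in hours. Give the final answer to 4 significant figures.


cycle_time = 2 * 380.4160 / 1.6290 / 3600 = 0.129737 hr
life = 553870 * 0.129737 = 71860 hours


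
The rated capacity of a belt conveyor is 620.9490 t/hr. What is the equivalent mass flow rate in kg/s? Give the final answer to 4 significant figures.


m_dot = 620.9490 * 1000 / 3600
m_dot = 172.5 kg/s


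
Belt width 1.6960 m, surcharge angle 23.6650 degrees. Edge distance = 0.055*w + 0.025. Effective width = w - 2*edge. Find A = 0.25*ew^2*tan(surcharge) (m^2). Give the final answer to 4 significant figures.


edge = 0.055*1.6960 + 0.025 = 0.11828 m
ew = 1.6960 - 2*0.11828 = 1.45944 m
A = 0.25 * 1.45944^2 * tan(23.6650 deg)
A = 0.2334 m^2


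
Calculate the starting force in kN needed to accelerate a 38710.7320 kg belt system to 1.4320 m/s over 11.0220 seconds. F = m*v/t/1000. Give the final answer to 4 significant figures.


F = 38710.7320 * 1.4320 / 11.0220 / 1000
F = 5.029 kN


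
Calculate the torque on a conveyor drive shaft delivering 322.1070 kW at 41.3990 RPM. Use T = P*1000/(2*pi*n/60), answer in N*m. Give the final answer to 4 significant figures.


omega = 2*pi*41.3990/60 = 4.33529 rad/s
T = 322.1070*1000 / 4.33529
T = 74300 N*m


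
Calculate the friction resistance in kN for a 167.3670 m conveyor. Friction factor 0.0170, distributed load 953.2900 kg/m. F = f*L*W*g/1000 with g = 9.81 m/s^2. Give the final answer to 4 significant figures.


F = 0.0170 * 167.3670 * 953.2900 * 9.81 / 1000
F = 26.61 kN


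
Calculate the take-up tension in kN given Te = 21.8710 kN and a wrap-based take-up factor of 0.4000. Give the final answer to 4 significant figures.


T_tu = 21.8710 * 0.4000
T_tu = 8.748 kN


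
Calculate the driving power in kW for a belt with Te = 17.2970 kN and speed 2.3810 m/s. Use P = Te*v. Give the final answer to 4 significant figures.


P = Te * v = 17.2970 * 2.3810
P = 41.18 kW


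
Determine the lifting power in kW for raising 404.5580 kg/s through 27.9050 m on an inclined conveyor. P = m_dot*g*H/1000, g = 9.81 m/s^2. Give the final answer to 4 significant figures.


P = 404.5580 * 9.81 * 27.9050 / 1000
P = 110.7 kW


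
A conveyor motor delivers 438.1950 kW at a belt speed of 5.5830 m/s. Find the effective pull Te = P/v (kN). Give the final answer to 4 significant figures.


Te = P / v = 438.1950 / 5.5830
Te = 78.49 kN


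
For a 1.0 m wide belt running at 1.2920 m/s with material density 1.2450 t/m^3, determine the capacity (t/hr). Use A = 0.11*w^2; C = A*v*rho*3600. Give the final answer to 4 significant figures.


A = 0.11 * 1.0^2 = 0.11 m^2
C = 0.11 * 1.2920 * 1.2450 * 3600
C = 637.0 t/hr


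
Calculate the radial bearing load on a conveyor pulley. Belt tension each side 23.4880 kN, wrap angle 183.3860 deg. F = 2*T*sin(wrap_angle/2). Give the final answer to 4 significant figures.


F = 2 * 23.4880 * sin(183.3860/2 deg)
F = 46.96 kN


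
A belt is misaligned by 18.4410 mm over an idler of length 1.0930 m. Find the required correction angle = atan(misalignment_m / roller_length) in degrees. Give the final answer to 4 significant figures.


misalign_m = 18.4410 / 1000 = 0.018441 m
angle = atan(0.018441 / 1.0930)
angle = 0.9666 deg


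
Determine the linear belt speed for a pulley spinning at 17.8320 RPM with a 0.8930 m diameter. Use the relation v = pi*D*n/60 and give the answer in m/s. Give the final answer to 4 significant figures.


v = pi * 0.8930 * 17.8320 / 60
v = 0.8338 m/s


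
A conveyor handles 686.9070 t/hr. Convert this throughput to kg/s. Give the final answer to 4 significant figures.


m_dot = 686.9070 * 1000 / 3600
m_dot = 190.8 kg/s


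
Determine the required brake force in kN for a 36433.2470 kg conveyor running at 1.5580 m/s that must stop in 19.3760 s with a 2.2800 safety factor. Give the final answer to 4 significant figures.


F = 36433.2470 * 1.5580 / 19.3760 * 2.2800 / 1000
F = 6.679 kN


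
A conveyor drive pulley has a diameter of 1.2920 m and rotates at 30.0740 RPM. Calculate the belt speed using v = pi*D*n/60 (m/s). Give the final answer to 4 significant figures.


v = pi * 1.2920 * 30.0740 / 60
v = 2.034 m/s


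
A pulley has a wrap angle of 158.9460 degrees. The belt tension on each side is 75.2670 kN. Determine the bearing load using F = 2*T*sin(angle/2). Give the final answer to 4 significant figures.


F = 2 * 75.2670 * sin(158.9460/2 deg)
F = 148.0 kN


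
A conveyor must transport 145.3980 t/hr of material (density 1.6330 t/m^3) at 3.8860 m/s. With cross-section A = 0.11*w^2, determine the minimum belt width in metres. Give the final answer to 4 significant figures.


A_req = 145.3980 / (3.8860 * 1.6330 * 3600) = 0.00636454 m^2
w = sqrt(0.00636454 / 0.11)
w = 0.2405 m


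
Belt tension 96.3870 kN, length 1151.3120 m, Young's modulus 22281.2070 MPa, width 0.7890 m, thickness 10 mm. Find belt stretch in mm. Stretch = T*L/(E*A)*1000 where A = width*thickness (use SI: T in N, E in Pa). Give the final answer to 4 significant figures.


A = 0.7890 * 0.01 = 0.00789 m^2
Stretch = 96.3870*1000 * 1151.3120 / (22281.2070e6 * 0.00789) * 1000
Stretch = 631.2 mm


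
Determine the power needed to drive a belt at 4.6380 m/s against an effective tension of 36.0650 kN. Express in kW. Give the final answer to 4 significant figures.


P = Te * v = 36.0650 * 4.6380
P = 167.3 kW


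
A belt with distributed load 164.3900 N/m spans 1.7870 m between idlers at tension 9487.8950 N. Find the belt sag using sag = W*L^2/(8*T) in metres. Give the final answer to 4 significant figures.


sag = 164.3900 * 1.7870^2 / (8 * 9487.8950)
sag = 0.006916 m


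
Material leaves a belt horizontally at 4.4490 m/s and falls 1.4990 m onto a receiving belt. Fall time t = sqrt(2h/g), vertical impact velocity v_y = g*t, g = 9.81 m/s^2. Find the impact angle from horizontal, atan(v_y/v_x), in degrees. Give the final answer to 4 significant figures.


t = sqrt(2*1.4990/9.81) = 0.552817 s
v_y = 9.81 * 0.552817 = 5.42313 m/s
angle = atan(5.42313 / 4.4490) = 50.64 deg


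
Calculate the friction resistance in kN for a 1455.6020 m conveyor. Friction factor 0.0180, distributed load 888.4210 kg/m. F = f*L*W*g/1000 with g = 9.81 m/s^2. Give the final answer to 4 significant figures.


F = 0.0180 * 1455.6020 * 888.4210 * 9.81 / 1000
F = 228.4 kN


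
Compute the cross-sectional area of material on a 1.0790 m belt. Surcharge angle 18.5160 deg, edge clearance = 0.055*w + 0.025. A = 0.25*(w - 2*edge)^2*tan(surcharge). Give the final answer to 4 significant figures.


edge = 0.055*1.0790 + 0.025 = 0.084345 m
ew = 1.0790 - 2*0.084345 = 0.91031 m
A = 0.25 * 0.91031^2 * tan(18.5160 deg)
A = 0.06938 m^2


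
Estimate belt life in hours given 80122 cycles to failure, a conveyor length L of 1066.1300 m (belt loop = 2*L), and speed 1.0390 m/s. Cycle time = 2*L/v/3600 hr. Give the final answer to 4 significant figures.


cycle_time = 2 * 1066.1300 / 1.0390 / 3600 = 0.570062 hr
life = 80122 * 0.570062 = 45670 hours


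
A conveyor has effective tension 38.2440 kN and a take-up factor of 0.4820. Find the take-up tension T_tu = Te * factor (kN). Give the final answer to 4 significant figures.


T_tu = 38.2440 * 0.4820
T_tu = 18.43 kN


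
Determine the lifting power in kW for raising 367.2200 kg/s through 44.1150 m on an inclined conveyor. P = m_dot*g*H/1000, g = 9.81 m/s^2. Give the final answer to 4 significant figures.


P = 367.2200 * 9.81 * 44.1150 / 1000
P = 158.9 kW


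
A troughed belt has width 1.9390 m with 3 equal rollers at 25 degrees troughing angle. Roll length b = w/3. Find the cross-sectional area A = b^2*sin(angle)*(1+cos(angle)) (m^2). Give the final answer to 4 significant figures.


b = 1.9390/3 = 0.646333 m
A = 0.646333^2 * sin(25 deg) * (1 + cos(25 deg))
A = 0.3366 m^2


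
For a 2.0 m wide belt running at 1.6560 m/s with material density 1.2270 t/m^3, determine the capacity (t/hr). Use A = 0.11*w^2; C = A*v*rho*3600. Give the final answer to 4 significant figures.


A = 0.11 * 2.0^2 = 0.44 m^2
C = 0.44 * 1.6560 * 1.2270 * 3600
C = 3219 t/hr


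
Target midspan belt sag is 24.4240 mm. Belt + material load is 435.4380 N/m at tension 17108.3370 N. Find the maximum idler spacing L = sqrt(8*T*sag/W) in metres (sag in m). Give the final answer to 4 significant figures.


sag = 24.4240/1000 = 0.024424 m
L = sqrt(8 * 17108.3370 * 0.024424 / 435.4380)
L = 2.771 m


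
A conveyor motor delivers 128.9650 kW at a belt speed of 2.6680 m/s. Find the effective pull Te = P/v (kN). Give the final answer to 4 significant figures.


Te = P / v = 128.9650 / 2.6680
Te = 48.34 kN


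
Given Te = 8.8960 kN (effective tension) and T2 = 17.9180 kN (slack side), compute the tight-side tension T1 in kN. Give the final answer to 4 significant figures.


T1 = Te + T2 = 8.8960 + 17.9180
T1 = 26.81 kN


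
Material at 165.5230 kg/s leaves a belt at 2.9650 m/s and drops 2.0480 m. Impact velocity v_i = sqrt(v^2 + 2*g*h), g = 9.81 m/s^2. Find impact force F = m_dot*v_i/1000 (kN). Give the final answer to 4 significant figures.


v_i = sqrt(2.9650^2 + 2*9.81*2.0480) = 6.99807 m/s
F = 165.5230 * 6.99807 / 1000
F = 1.158 kN


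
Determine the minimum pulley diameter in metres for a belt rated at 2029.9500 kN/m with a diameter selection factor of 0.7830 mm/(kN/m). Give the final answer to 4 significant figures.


D = 2029.9500 * 0.7830 / 1000
D = 1.589 m


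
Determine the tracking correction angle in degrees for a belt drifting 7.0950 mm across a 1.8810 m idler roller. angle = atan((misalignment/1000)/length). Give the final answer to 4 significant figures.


misalign_m = 7.0950 / 1000 = 0.007095 m
angle = atan(0.007095 / 1.8810)
angle = 0.2161 deg


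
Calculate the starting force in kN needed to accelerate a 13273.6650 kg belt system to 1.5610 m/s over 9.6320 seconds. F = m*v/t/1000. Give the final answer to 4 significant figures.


F = 13273.6650 * 1.5610 / 9.6320 / 1000
F = 2.151 kN


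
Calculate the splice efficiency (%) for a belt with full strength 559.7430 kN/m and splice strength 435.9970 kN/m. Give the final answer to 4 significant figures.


Eff = 435.9970 / 559.7430 * 100
Eff = 77.89 %


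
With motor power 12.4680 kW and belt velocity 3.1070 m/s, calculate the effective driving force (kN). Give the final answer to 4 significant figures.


Te = P / v = 12.4680 / 3.1070
Te = 4.013 kN


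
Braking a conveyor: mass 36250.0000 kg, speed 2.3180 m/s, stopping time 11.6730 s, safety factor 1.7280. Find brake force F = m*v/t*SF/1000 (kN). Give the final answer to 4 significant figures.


F = 36250.0000 * 2.3180 / 11.6730 * 1.7280 / 1000
F = 12.44 kN


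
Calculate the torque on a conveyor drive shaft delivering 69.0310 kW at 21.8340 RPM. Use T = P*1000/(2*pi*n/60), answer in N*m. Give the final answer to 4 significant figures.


omega = 2*pi*21.8340/60 = 2.28645 rad/s
T = 69.0310*1000 / 2.28645
T = 30190 N*m


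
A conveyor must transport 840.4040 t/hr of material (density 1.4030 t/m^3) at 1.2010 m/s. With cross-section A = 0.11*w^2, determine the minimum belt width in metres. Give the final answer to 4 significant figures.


A_req = 840.4040 / (1.2010 * 1.4030 * 3600) = 0.138543 m^2
w = sqrt(0.138543 / 0.11)
w = 1.122 m


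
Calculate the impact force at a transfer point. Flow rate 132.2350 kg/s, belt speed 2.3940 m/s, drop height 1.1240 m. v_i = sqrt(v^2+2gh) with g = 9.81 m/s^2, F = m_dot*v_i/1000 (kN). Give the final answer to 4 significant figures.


v_i = sqrt(2.3940^2 + 2*9.81*1.1240) = 5.27106 m/s
F = 132.2350 * 5.27106 / 1000
F = 0.6970 kN


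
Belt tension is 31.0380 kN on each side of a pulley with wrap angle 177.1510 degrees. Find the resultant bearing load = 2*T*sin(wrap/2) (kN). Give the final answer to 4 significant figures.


F = 2 * 31.0380 * sin(177.1510/2 deg)
F = 62.06 kN


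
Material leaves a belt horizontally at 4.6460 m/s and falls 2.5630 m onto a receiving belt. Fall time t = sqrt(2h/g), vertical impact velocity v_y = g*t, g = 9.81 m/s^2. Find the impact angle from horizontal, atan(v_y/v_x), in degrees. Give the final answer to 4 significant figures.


t = sqrt(2*2.5630/9.81) = 0.722861 s
v_y = 9.81 * 0.722861 = 7.09127 m/s
angle = atan(7.09127 / 4.6460) = 56.77 deg


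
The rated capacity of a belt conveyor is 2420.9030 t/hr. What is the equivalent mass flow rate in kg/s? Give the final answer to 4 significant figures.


m_dot = 2420.9030 * 1000 / 3600
m_dot = 672.5 kg/s


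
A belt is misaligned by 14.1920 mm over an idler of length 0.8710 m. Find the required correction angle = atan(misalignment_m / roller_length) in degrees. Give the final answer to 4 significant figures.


misalign_m = 14.1920 / 1000 = 0.014192 m
angle = atan(0.014192 / 0.8710)
angle = 0.9335 deg


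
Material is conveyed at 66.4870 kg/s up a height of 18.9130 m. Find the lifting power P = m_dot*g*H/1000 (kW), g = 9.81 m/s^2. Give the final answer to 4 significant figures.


P = 66.4870 * 9.81 * 18.9130 / 1000
P = 12.34 kW


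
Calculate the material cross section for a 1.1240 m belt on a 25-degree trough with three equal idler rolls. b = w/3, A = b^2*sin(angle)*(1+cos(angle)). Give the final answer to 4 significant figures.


b = 1.1240/3 = 0.374667 m
A = 0.374667^2 * sin(25 deg) * (1 + cos(25 deg))
A = 0.1131 m^2


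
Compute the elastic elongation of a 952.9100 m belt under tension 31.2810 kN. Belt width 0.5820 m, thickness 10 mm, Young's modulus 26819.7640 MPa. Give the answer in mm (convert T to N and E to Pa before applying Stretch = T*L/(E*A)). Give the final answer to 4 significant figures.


A = 0.5820 * 0.01 = 0.00582 m^2
Stretch = 31.2810*1000 * 952.9100 / (26819.7640e6 * 0.00582) * 1000
Stretch = 191.0 mm


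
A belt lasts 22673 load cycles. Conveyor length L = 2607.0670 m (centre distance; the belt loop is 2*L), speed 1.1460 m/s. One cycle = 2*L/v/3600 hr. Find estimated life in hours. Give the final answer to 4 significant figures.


cycle_time = 2 * 2607.0670 / 1.1460 / 3600 = 1.26385 hr
life = 22673 * 1.26385 = 28660 hours


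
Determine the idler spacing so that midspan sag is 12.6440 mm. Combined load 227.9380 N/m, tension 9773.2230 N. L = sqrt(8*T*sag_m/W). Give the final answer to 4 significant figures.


sag = 12.6440/1000 = 0.012644 m
L = sqrt(8 * 9773.2230 * 0.012644 / 227.9380)
L = 2.083 m


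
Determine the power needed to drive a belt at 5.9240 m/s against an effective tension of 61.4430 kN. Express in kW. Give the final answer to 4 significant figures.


P = Te * v = 61.4430 * 5.9240
P = 364.0 kW


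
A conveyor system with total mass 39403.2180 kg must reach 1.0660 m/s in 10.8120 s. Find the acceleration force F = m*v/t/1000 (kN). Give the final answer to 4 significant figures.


F = 39403.2180 * 1.0660 / 10.8120 / 1000
F = 3.885 kN


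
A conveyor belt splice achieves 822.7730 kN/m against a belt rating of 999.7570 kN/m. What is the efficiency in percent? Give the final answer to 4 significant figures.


Eff = 822.7730 / 999.7570 * 100
Eff = 82.30 %


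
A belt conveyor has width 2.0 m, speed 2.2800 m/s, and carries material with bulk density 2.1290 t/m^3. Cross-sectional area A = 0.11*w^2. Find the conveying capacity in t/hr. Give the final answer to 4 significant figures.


A = 0.11 * 2.0^2 = 0.44 m^2
C = 0.44 * 2.2800 * 2.1290 * 3600
C = 7689 t/hr


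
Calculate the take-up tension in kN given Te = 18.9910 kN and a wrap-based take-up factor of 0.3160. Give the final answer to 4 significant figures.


T_tu = 18.9910 * 0.3160
T_tu = 6.001 kN


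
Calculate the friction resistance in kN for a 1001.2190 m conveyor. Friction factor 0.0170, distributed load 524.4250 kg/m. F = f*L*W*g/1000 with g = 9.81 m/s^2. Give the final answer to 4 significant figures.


F = 0.0170 * 1001.2190 * 524.4250 * 9.81 / 1000
F = 87.56 kN


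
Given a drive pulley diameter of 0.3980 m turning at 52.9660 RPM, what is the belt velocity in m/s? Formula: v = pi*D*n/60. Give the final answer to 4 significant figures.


v = pi * 0.3980 * 52.9660 / 60
v = 1.104 m/s


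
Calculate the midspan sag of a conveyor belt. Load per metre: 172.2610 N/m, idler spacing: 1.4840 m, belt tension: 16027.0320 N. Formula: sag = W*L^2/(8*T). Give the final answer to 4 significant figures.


sag = 172.2610 * 1.4840^2 / (8 * 16027.0320)
sag = 0.002959 m


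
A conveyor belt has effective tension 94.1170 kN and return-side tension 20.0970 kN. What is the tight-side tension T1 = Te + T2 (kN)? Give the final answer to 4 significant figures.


T1 = Te + T2 = 94.1170 + 20.0970
T1 = 114.2 kN


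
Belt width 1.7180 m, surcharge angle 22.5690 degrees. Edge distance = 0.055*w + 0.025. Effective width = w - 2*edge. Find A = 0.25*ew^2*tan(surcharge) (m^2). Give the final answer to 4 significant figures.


edge = 0.055*1.7180 + 0.025 = 0.11949 m
ew = 1.7180 - 2*0.11949 = 1.47902 m
A = 0.25 * 1.47902^2 * tan(22.5690 deg)
A = 0.2273 m^2


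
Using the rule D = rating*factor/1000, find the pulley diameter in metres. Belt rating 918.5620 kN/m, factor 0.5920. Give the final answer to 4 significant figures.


D = 918.5620 * 0.5920 / 1000
D = 0.5438 m


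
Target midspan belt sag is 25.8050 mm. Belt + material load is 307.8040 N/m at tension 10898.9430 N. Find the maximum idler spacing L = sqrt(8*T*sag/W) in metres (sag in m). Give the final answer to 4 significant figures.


sag = 25.8050/1000 = 0.025805 m
L = sqrt(8 * 10898.9430 * 0.025805 / 307.8040)
L = 2.704 m


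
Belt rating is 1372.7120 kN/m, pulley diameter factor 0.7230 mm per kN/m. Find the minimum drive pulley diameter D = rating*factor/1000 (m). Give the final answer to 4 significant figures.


D = 1372.7120 * 0.7230 / 1000
D = 0.9925 m


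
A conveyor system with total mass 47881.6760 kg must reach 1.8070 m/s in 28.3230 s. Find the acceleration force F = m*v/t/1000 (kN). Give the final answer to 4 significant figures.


F = 47881.6760 * 1.8070 / 28.3230 / 1000
F = 3.055 kN


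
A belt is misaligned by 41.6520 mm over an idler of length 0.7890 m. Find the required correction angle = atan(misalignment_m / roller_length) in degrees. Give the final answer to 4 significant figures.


misalign_m = 41.6520 / 1000 = 0.041652 m
angle = atan(0.041652 / 0.7890)
angle = 3.022 deg


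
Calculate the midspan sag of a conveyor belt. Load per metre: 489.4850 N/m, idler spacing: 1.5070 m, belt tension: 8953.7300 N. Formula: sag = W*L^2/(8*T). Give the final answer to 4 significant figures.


sag = 489.4850 * 1.5070^2 / (8 * 8953.7300)
sag = 0.01552 m


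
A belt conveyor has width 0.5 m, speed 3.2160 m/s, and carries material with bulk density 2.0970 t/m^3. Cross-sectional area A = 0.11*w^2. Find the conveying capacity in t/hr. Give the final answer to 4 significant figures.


A = 0.11 * 0.5^2 = 0.0275 m^2
C = 0.0275 * 3.2160 * 2.0970 * 3600
C = 667.7 t/hr


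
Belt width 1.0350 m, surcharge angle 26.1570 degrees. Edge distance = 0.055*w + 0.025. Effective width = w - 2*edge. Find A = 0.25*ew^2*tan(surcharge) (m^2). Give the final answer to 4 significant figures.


edge = 0.055*1.0350 + 0.025 = 0.081925 m
ew = 1.0350 - 2*0.081925 = 0.87115 m
A = 0.25 * 0.87115^2 * tan(26.1570 deg)
A = 0.09318 m^2
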